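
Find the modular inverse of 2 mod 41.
Since 41 is prime, by Fermat 2^(-1) ≡ 2^{39} ≡ 21 mod 41. Verify: 2 × 21 = 42 ≡ 1 mod 41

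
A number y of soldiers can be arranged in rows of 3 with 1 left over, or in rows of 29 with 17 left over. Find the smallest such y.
M = 3 × 29 = 87. M₁ = 29, y₁ ≡ 2 (mod 3). M₂ = 3, y₂ ≡ 10 (mod 29). y = 1×29×2 + 17×3×10 ≡ 46 (mod 87)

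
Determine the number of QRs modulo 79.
The squaring map on Z_79* is 2-to-1, so there are (78)/2 = 39 QRs.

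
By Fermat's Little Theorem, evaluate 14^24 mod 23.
By Fermat: 14^{22} ≡ 1 (mod 23). So 14^{24} = 14^{22} · 14^{2} ≡ 14^{2} ≡ 12 (mod 23)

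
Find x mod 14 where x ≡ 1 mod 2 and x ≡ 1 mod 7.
M = 2 × 7 = 14. M₁ = 7, y₁ ≡ 1 mod 2. M₂ = 2, y₂ ≡ 4 mod 7. x = 1×7×1 + 1×2×4 ≡ 1 mod 14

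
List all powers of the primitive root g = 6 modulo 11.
6^1, 6^2, ..., 6^{10} mod 11: [6, 3, 7, 9, 10, 5, 8, 4, 2, 1]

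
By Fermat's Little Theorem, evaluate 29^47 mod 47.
By Fermat: 29^{46} ≡ 1 (mod 47). So 29^{47} = 29^{46} · 29^{1} ≡ 29^{1} ≡ 29 (mod 47)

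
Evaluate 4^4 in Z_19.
4^{4} = 256 ≡ 9 (mod 19)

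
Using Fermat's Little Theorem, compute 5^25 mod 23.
By Fermat: 5^{22} ≡ 1 mod 23. So 5^{25} = 5^{22} · 5^{3} ≡ 5^{3} ≡ 10 mod 23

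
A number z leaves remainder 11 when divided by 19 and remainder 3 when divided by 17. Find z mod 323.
M = 19 × 17 = 323. M₁ = 17, y₁ ≡ 9 mod 19. M₂ = 19, y₂ ≡ 9 mod 17. z = 11×17×9 + 3×19×9 ≡ 258 mod 323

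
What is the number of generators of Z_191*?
Number of primitive roots mod 191 = φ(p-1) = φ(190) = 72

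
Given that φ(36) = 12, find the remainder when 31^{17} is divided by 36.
By Euler: 31^{12} ≡ 1 (mod 36) since gcd(31, 36) = 1. 17 = 1×12 + 5. So 31^{17} ≡ 31^{5} ≡ 7 (mod 36)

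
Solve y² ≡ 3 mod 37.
The square roots of 3 mod 37 are 22 and 15. Verify: 22² = 484 ≡ 3 mod 37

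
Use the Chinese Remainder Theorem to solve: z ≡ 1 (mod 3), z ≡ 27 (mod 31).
M = 3 × 31 = 93. M₁ = 31, y₁ ≡ 1 (mod 3). M₂ = 3, y₂ ≡ 21 (mod 31). z = 1×31×1 + 27×3×21 ≡ 58 (mod 93)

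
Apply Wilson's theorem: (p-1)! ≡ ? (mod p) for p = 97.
By Wilson's theorem, (96)! ≡ -1 ≡ 96 (mod 97)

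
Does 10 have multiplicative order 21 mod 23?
Powers of 10 mod 23: 10^1≡10, 10^2≡8, 10^3≡11, 10^4≡18, 10^5≡19, 10^6≡6, 10^7≡14, 10^8≡2, 10^9≡20, 10^10≡16, 10^11≡22, 10^12≡13, 10^13≡15, 10^14≡12, 10^15≡5, 10^16≡4, 10^17≡17, 10^18≡9, 10^19≡21, 10^20≡3, 10^21≡7, 10^22≡1. 10^21≡7≢1, so ord ≠ 21. No, the actual order is 22.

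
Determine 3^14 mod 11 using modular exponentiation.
Using Fermat: 3^{10} ≡ 1 mod 11. 14 ≡ 4 mod 10. So 3^{14} ≡ 3^{4} ≡ 4 mod 11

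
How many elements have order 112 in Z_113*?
A prime p has φ(p-1) primitive roots; here φ(112) = 48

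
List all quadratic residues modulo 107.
Squares in Z_107*: {1, 3, 4, 9, 10, 11, 12, 13, 14, 16, 19, 23, 25, 27, 29, 30, 33, 34, 35, 36, 37, 39, 40, 41, 42, 44, 47, 48, 49, 52, 53, 56, 57, 61, 62, 64, 69, 75, 76, 79, 81, 83, 85, 86, 87, 89, 90, 92, 99, 100, 101, 102, 105}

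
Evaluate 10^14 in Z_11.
Using Fermat: 10^{10} ≡ 1 mod 11. 14 ≡ 4 mod 10. So 10^{14} ≡ 10^{4} ≡ 1 mod 11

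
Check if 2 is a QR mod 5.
By Euler's criterion: 2^{2} ≡ 4 mod 5. Since this equals -1 (≡ 4), 2 is not a QR.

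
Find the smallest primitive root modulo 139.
g = 2. Powers: [2, 4, 8, 16, 32, 64, ...] generates all 138 non-zero residues.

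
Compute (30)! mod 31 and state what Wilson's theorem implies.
(30)! mod 31 = 30. Since this equals -1 (mod 31), Wilson confirms 31 is prime.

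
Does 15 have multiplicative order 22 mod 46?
Powers of 15 mod 46: 15^1≡15, 15^2≡41, 15^3≡17, 15^4≡25, 15^5≡7, 15^6≡13, 15^7≡11, 15^8≡27, 15^9≡37, 15^10≡3, 15^11≡45, 15^12≡31, 15^13≡5, 15^14≡29, 15^15≡21, 15^16≡39, 15^17≡33, 15^18≡35, 15^19≡19, 15^20≡9, 15^21≡43, 15^22≡1. First k with 15^k≡1 is k=22. Yes, ord_46(15) = 22.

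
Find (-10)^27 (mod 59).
By repeated squaring (mod 59): (-10)^{1}≡49, (-10)^{2}≡41, (-10)^{4}≡29, (-10)^{8}≡15, (-10)^{16}≡48. Then (-10)^{27} = (-10)^{16+8+2+1} ≡ 48 × 15 × 41 × 49 ≡ 36 (mod 59)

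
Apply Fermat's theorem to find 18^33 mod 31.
By Fermat: 18^{30} ≡ 1 mod 31. So 18^{33} = 18^{30} · 18^{3} ≡ 18^{3} ≡ 4 mod 31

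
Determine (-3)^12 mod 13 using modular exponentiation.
Using Fermat: (-3)^{12} ≡ 1 mod 13. 12 ≡ 0 mod 12. So (-3)^{12} ≡ (-3)^{0} ≡ 1 mod 13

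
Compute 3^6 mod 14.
By repeated squaring (mod 14): 3^{1}≡3, 3^{2}≡9, 3^{4}≡11. Then 3^{6} = 3^{4+2} ≡ 11 × 9 ≡ 1 (mod 14)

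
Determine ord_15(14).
Powers of 14 mod 15: 14^1≡14, 14^2≡1. ord_15(14) = 2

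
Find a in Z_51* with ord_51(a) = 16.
5 has order 16 mod 51 since 5^{16} ≡ 1 (mod 51) and no smaller power works.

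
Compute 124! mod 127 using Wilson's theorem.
(126)! = (124)! × (125) × (126) ≡ -1 mod 127. So (124)! ≡ -1 × [(126)(125)]^(-1) ≡ 63 mod 127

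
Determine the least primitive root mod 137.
g = 3. Powers: [3, 9, 27, 81, 106, 44, 132, 122, 92, ...] generates all 136 non-zero residues.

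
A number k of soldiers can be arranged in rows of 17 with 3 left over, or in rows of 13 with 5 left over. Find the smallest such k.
M = 17 × 13 = 221. M₁ = 13, y₁ ≡ 4 (mod 17). M₂ = 17, y₂ ≡ 10 (mod 13). k = 3×13×4 + 5×17×10 ≡ 122 (mod 221)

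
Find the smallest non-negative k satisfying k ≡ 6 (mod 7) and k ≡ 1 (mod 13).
M = 7 × 13 = 91. M₁ = 13, y₁ ≡ 6 (mod 7). M₂ = 7, y₂ ≡ 2 (mod 13). k = 6×13×6 + 1×7×2 ≡ 27 (mod 91)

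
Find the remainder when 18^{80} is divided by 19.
By Fermat: 18^{18} ≡ 1 (mod 19). 80 = 4×18 + 8. So 18^{80} ≡ 18^{8} ≡ 1 (mod 19)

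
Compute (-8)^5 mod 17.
By repeated squaring mod 17: (-8)^{1}≡9, (-8)^{2}≡13, (-8)^{4}≡16. Then (-8)^{5} = (-8)^{4+1} ≡ 16 × 9 ≡ 8 mod 17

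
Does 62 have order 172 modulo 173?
ord_173(62) divides 172. For each prime q|172: 62^{86}≡172, 62^{4}≡60, none ≡ 1. So 62 has order 172 and is a primitive root mod 173.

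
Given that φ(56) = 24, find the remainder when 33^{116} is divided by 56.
By Euler: 33^{24} ≡ 1 (mod 56) since gcd(33, 56) = 1. 116 = 4×24 + 20. So 33^{116} ≡ 33^{20} ≡ 25 (mod 56)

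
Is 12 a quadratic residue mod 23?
By Euler's criterion: 12^{11} ≡ 1 (mod 23). Since this equals 1, 12 is a QR.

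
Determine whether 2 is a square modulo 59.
By Euler's criterion: 2^{29} ≡ 58 mod 59. Since this equals -1 (≡ 58), 2 is not a QR.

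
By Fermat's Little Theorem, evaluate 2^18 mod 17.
By Fermat: 2^{16} ≡ 1 (mod 17). So 2^{18} = 2^{16} · 2^{2} ≡ 2^{2} ≡ 4 (mod 17)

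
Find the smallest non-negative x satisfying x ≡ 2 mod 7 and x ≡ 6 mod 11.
M = 7 × 11 = 77. M₁ = 11, y₁ ≡ 2 mod 7. M₂ = 7, y₂ ≡ 8 mod 11. x = 2×11×2 + 6×7×8 ≡ 72 mod 77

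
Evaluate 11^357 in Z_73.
Using Fermat: 11^{72} ≡ 1 mod 73. 357 ≡ 69 mod 72. So 11^{357} ≡ 11^{69} ≡ 43 mod 73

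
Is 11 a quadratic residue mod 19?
By Euler's criterion: 11^{9} ≡ 1 (mod 19). Since this equals 1, 11 is a QR.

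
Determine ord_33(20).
Powers of 20 mod 33: 20^1≡20, 20^2≡4, 20^3≡14, 20^4≡16, 20^5≡23, 20^6≡31, 20^7≡26, 20^8≡25, 20^9≡5, 20^10≡1. So the order of 20 is 10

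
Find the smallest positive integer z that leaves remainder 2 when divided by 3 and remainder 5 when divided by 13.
M = 3 × 13 = 39. M₁ = 13, y₁ ≡ 1 mod 3. M₂ = 3, y₂ ≡ 9 mod 13. z = 2×13×1 + 5×3×9 ≡ 5 mod 39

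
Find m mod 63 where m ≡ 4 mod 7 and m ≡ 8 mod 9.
M = 7 × 9 = 63. M₁ = 9, y₁ ≡ 4 mod 7. M₂ = 7, y₂ ≡ 4 mod 9. m = 4×9×4 + 8×7×4 ≡ 53 mod 63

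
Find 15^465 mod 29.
Using Fermat: 15^{28} ≡ 1 mod 29. 465 ≡ 17 mod 28. So 15^{465} ≡ 15^{17} ≡ 18 mod 29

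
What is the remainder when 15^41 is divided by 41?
Using Fermat: 15^{40} ≡ 1 mod 41. 41 ≡ 1 mod 40. So 15^{41} ≡ 15^{1} ≡ 15 mod 41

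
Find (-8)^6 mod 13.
By repeated squaring mod 13: (-8)^{1}≡5, (-8)^{2}≡12, (-8)^{4}≡1. Then (-8)^{6} = (-8)^{4+2} ≡ 1 × 12 ≡ 12 mod 13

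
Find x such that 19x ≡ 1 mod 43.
Since 43 is prime, by Fermat 19^(-1) ≡ 19^{41} ≡ 34 mod 43. Verify: 19 × 34 = 646 ≡ 1 mod 43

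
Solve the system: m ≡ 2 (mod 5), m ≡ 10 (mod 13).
M = 5 × 13 = 65. M₁ = 13, y₁ ≡ 2 (mod 5). M₂ = 5, y₂ ≡ 8 (mod 13). m = 2×13×2 + 10×5×8 ≡ 62 (mod 65)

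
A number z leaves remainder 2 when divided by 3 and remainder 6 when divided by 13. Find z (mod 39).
M = 3 × 13 = 39. M₁ = 13, y₁ ≡ 1 (mod 3). M₂ = 3, y₂ ≡ 9 (mod 13). z = 2×13×1 + 6×3×9 ≡ 32 (mod 39)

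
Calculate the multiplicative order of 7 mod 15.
Powers of 7 mod 15: 7^1≡7, 7^2≡4, 7^3≡13, 7^4≡1. So the order of 7 is 4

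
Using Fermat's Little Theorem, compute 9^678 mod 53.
By Fermat: 9^{52} ≡ 1 mod 53. 678 ≡ 2 mod 52. So 9^{678} ≡ 9^{2} ≡ 28 mod 53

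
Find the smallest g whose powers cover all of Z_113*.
g = 3. Powers: [3, 9, 27, 81, 17, 51, 40, ...] generates all 112 non-zero residues.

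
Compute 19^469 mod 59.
Using Fermat: 19^{58} ≡ 1 (mod 59). 469 ≡ 5 (mod 58). So 19^{469} ≡ 19^{5} ≡ 46 (mod 59)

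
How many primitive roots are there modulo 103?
A prime p has φ(p-1) primitive roots; here φ(102) = 32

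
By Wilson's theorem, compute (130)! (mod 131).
By Wilson's theorem, (130)! ≡ -1 ≡ 130 (mod 131)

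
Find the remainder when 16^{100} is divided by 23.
By Fermat: 16^{22} ≡ 1 (mod 23). 100 = 4×22 + 12. So 16^{100} ≡ 16^{12} ≡ 16 (mod 23)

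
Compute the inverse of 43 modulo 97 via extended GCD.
Extended GCD: 43(-9) + 97(4) = 1. So 43^(-1) ≡ -9 ≡ 88 mod 97. Verify: 43 × 88 = 3784 ≡ 1 mod 97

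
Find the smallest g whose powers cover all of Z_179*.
g = 2. For each prime q|178: 2^{89}≡178, 2^{2}≡4, none ≡ 1, so ord_179(2) = 178 and 2 is a primitive root.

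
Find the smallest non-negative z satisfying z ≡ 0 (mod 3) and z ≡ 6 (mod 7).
M = 3 × 7 = 21. M₁ = 7, y₁ ≡ 1 (mod 3). M₂ = 3, y₂ ≡ 5 (mod 7). z = 0×7×1 + 6×3×5 ≡ 6 (mod 21)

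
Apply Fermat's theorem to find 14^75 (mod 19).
By Fermat: 14^{18} ≡ 1 (mod 19). 75 = 4×18 + 3. So 14^{75} ≡ 14^{3} ≡ 8 (mod 19)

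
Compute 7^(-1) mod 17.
Since 17 is prime, by Fermat 7^(-1) ≡ 7^{15} ≡ 5 mod 17. Verify: 7 × 5 = 35 ≡ 1 mod 17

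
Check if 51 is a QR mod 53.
By Euler's criterion: 51^{26} ≡ 52 (mod 53). Since this equals -1 (≡ 52), 51 is not a QR.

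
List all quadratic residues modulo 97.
QRs mod 97: {1, 2, 3, 4, 6, 8, 9, 11, 12, 16, 18, 22, 24, 25, 27, 31, 32, 33, 35, 36, 43, 44, 47, 48, 49, 50, 53, 54, 61, 62, 64, 65, 66, 70, 72, 73, 75, 79, 81, 85, 86, 88, 89, 91, 93, 94, 95, 96}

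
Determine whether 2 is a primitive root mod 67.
ord_67(2) divides 66. For each prime q|66: 2^{33}≡66, 2^{22}≡37, 2^{6}≡64, none ≡ 1. So 2 has order 66 and is a primitive root mod 67.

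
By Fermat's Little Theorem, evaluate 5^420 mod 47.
By Fermat: 5^{46} ≡ 1 (mod 47). 420 ≡ 6 (mod 46). So 5^{420} ≡ 5^{6} ≡ 21 (mod 47)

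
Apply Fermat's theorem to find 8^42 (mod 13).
By Fermat: 8^{12} ≡ 1 (mod 13). 42 = 3×12 + 6. So 8^{42} ≡ 8^{6} ≡ 12 (mod 13)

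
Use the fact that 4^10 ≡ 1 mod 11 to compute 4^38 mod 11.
By Fermat: 4^{10} ≡ 1 mod 11. 38 = 3×10 + 8. So 4^{38} ≡ 4^{8} ≡ 9 mod 11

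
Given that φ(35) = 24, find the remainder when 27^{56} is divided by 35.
By Euler: 27^{24} ≡ 1 mod 35 since gcd(27, 35) = 1. 56 = 2×24 + 8. So 27^{56} ≡ 27^{8} ≡ 1 mod 35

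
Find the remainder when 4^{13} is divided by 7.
By Fermat: 4^{6} ≡ 1 (mod 7). 13 = 2×6 + 1. So 4^{13} ≡ 4^{1} ≡ 4 (mod 7)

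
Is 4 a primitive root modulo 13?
4^{6} ≡ 1 (mod 13) and 6 < 12, so ord_13(4) = 6 ≠ 12 and 4 is not a primitive root.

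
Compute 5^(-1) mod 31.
Since 31 is prime, by Fermat 5^(-1) ≡ 5^{29} ≡ 25 mod 31. Verify: 5 × 25 = 125 ≡ 1 mod 31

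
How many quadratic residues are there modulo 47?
Exactly half the non-zero residues mod a prime are QRs: (47-1)/2 = 23.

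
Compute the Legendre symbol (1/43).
(1/43) = 1^{21} mod 43 = 1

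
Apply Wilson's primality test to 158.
(157)! mod 158 = 0. Since 0 ≢ -1 (mod 158), 158 is not prime.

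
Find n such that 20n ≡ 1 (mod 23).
Since 23 is prime, by Fermat 20^(-1) ≡ 20^{21} ≡ 15 (mod 23). Verify: 20 × 15 = 300 ≡ 1 (mod 23)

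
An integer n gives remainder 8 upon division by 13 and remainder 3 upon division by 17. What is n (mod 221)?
M = 13 × 17 = 221. M₁ = 17, y₁ ≡ 10 (mod 13). M₂ = 13, y₂ ≡ 4 (mod 17). n = 8×17×10 + 3×13×4 ≡ 190 (mod 221)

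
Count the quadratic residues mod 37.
The squaring map on Z_37* is 2-to-1, so there are (36)/2 = 18 QRs.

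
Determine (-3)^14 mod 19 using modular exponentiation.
By repeated squaring mod 19: (-3)^{1}≡16, (-3)^{2}≡9, (-3)^{4}≡5, (-3)^{8}≡6. Then (-3)^{14} = (-3)^{8+4+2} ≡ 6 × 5 × 9 ≡ 4 mod 19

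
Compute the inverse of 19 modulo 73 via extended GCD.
Extended GCD: 19(-23) + 73(6) = 1. So 19^(-1) ≡ -23 ≡ 50 (mod 73). Verify: 19 × 50 = 950 ≡ 1 (mod 73)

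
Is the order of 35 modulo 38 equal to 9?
Powers of 35 mod 38: 35^1≡35, 35^2≡9, 35^3≡11, 35^4≡5, 35^5≡23, 35^6≡7, 35^7≡17, 35^8≡25, 35^9≡1. First k with 35^k≡1 is k=9. Yes, ord_38(35) = 9.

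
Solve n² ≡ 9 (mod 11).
The square roots of 9 mod 11 are 3 and 8. Verify: 3² = 9 ≡ 9 (mod 11)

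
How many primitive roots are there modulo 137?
There are φ(137-1) = φ(136) = 64 primitive roots modulo 137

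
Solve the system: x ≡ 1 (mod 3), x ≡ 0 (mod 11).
M = 3 × 11 = 33. M₁ = 11, y₁ ≡ 2 (mod 3). M₂ = 3, y₂ ≡ 4 (mod 11). x = 1×11×2 + 0×3×4 ≡ 22 (mod 33)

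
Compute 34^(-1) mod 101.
Since 101 is prime, by Fermat 34^(-1) ≡ 34^{99} ≡ 3 mod 101. Verify: 34 × 3 = 102 ≡ 1 mod 101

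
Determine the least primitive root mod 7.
g = 3. Powers: [3, 2, 6, 4, 5, 1] generates all 6 non-zero residues.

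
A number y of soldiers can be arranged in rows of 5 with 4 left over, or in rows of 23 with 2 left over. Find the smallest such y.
M = 5 × 23 = 115. M₁ = 23, y₁ ≡ 2 (mod 5). M₂ = 5, y₂ ≡ 14 (mod 23). y = 4×23×2 + 2×5×14 ≡ 94 (mod 115)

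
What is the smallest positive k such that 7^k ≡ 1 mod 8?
Powers of 7 mod 8: 7^1≡7, 7^2≡1. Order = 2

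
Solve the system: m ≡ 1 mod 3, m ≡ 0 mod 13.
M = 3 × 13 = 39. M₁ = 13, y₁ ≡ 1 mod 3. M₂ = 3, y₂ ≡ 9 mod 13. m = 1×13×1 + 0×3×9 ≡ 13 mod 39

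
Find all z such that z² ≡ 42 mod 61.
The square roots of 42 mod 61 are 15 and 46. Verify: 15² = 225 ≡ 42 mod 61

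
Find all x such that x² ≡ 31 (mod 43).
The square roots of 31 mod 43 are 17 and 26. Verify: 17² = 289 ≡ 31 (mod 43)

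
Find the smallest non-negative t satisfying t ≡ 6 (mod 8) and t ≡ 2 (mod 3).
M = 8 × 3 = 24. M₁ = 3, y₁ ≡ 3 (mod 8). M₂ = 8, y₂ ≡ 2 (mod 3). t = 6×3×3 + 2×8×2 ≡ 14 (mod 24)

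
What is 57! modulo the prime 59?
(58)! = (57)! × (58) ≡ -1 mod 59. So (57)! ≡ -1 × (58)^(-1) ≡ (-1)×(-1) = 1 mod 59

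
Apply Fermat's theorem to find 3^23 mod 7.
By Fermat: 3^{6} ≡ 1 mod 7. 23 = 3×6 + 5. So 3^{23} ≡ 3^{5} ≡ 5 mod 7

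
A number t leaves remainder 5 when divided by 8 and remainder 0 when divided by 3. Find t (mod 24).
M = 8 × 3 = 24. M₁ = 3, y₁ ≡ 3 (mod 8). M₂ = 8, y₂ ≡ 2 (mod 3). t = 5×3×3 + 0×8×2 ≡ 21 (mod 24)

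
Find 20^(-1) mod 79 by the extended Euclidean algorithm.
Extended GCD: 20(4) + 79(-1) = 1. So 20^(-1) ≡ 4 mod 79. Verify: 20 × 4 = 80 ≡ 1 mod 79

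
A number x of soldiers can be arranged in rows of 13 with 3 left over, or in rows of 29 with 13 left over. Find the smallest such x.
M = 13 × 29 = 377. M₁ = 29, y₁ ≡ 9 (mod 13). M₂ = 13, y₂ ≡ 9 (mod 29). x = 3×29×9 + 13×13×9 ≡ 42 (mod 377)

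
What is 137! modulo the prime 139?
(138)! = (137)! × (138) ≡ -1 (mod 139). So (137)! ≡ -1 × (138)^(-1) ≡ (-1)×(-1) = 1 (mod 139)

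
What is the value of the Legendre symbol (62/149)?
(62/149) = 62^{74} mod 149 = -1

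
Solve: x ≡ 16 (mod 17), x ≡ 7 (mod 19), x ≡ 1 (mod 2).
M = 17 × 19 × 2 = 646. M₁ = 38, y₁ ≡ 13 (mod 17). M₂ = 34, y₂ ≡ 14 (mod 19). M₃ = 323, y₃ ≡ 1 (mod 2). x = 16×38×13 + 7×34×14 + 1×323×1 ≡ 577 (mod 646)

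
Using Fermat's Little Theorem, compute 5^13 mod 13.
By Fermat: 5^{12} ≡ 1 (mod 13). So 5^{13} = 5^{12} · 5^{1} ≡ 5^{1} ≡ 5 (mod 13)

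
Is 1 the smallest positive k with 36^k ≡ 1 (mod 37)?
Powers of 36 mod 37: 36^1≡36, 36^2≡1. 36^1≡36≢1, so ord ≠ 1. No, the actual order is 2.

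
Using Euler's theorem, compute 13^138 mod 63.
By Euler: 13^{36} ≡ 1 mod 63 since gcd(13, 63) = 1. 138 = 3×36 + 30. So 13^{138} ≡ 13^{30} ≡ 1 mod 63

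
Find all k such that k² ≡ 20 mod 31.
The square roots of 20 mod 31 are 19 and 12. Verify: 19² = 361 ≡ 20 mod 31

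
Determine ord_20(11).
Powers of 11 mod 20: 11^1≡11, 11^2≡1. So the order of 11 is 2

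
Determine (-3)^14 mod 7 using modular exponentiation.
Using Fermat: (-3)^{6} ≡ 1 (mod 7). 14 ≡ 2 (mod 6). So (-3)^{14} ≡ (-3)^{2} ≡ 2 (mod 7)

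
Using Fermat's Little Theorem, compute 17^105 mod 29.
By Fermat: 17^{28} ≡ 1 (mod 29). 105 = 3×28 + 21. So 17^{105} ≡ 17^{21} ≡ 17 (mod 29)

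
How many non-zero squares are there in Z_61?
Exactly half the non-zero residues mod a prime are QRs: (61-1)/2 = 30.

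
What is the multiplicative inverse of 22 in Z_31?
Since 31 is prime, by Fermat 22^(-1) ≡ 22^{29} ≡ 24 (mod 31). Verify: 22 × 24 = 528 ≡ 1 (mod 31)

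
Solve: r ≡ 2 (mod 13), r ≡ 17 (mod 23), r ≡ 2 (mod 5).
M = 13 × 23 × 5 = 1495. M₁ = 115, y₁ ≡ 6 (mod 13). M₂ = 65, y₂ ≡ 17 (mod 23). M₃ = 299, y₃ ≡ 4 (mod 5). r = 2×115×6 + 17×65×17 + 2×299×4 ≡ 132 (mod 1495)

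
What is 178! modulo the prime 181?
(180)! = (178)! × (179) × (180) ≡ -1 (mod 181). So (178)! ≡ -1 × [(180)(179)]^(-1) ≡ 90 (mod 181)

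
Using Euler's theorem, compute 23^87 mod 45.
By Euler: 23^{24} ≡ 1 (mod 45) since gcd(23, 45) = 1. 87 = 3×24 + 15. So 23^{87} ≡ 23^{15} ≡ 17 (mod 45)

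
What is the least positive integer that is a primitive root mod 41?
g = 6. For each prime q|40: 6^{20}≡40, 6^{8}≡10, none ≡ 1, so ord_41(6) = 40 and 6 is a primitive root.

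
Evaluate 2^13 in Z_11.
Using Fermat: 2^{10} ≡ 1 (mod 11). 13 ≡ 3 (mod 10). So 2^{13} ≡ 2^{3} ≡ 8 (mod 11)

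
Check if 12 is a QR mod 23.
By Euler's criterion: 12^{11} ≡ 1 mod 23. Since this equals 1, 12 is a QR.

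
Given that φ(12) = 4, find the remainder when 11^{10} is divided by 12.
By Euler: 11^{4} ≡ 1 mod 12 since gcd(11, 12) = 1. 10 = 2×4 + 2. So 11^{10} ≡ 11^{2} ≡ 1 mod 12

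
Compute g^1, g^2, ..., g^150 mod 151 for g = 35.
35^1, 35^2, ..., 35^{150} mod 151: [35, 17, 142, 138, 149, 81, 117, 18, 26, 4, 140, 68, 115, 99, 143, 22, 15, 72, 104, 16, 107, 121, 7, 94, 119, 88, 60, 137, 114, 64, 126, 31, 28, 74, 23, 50, 89, 95, 3, 105, 51, 124, 112, 145, 92, 49, 54, 78, 12, 118, 53, 43, 146, 127, 66, 45, 65, 10, 48, 19, 61, 21, 131, 55, 113, 29, 109, 40, 41, 76, 93, 84, 71, 69, 150, 116, 134, 9, 13, 2, 70, 34, 133, 125, 147, 11, 83, 36, 52, 8, 129, 136, 79, 47, 135, 44, 30, 144, 57, 32, 63, 91, 14, 37, 87, 25, 120, 123, 77, 128, 101, 62, 56, 148, 46, 100, 27, 39, 6, 59, 102, 97, 73, 139, 33, 98, 108, 5, 24, 85, 106, 86, 141, 103, 132, 90, 130, 20, 96, 38, 122, 42, 111, 110, 75, 58, 67, 80, 82, 1]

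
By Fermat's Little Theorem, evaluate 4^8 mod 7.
By Fermat: 4^{6} ≡ 1 mod 7. So 4^{8} = 4^{6} · 4^{2} ≡ 4^{2} ≡ 2 mod 7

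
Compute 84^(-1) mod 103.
Since 103 is prime, by Fermat 84^(-1) ≡ 84^{101} ≡ 65 mod 103. Verify: 84 × 65 = 5460 ≡ 1 mod 103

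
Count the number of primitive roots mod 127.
A prime p has φ(p-1) primitive roots; here φ(126) = 36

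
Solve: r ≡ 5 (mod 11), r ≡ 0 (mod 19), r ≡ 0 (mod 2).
M = 11 × 19 × 2 = 418. M₁ = 38, y₁ ≡ 9 (mod 11). M₂ = 22, y₂ ≡ 13 (mod 19). M₃ = 209, y₃ ≡ 1 (mod 2). r = 5×38×9 + 0×22×13 + 0×209×1 ≡ 38 (mod 418)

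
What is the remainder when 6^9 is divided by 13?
By repeated squaring (mod 13): 6^{1}≡6, 6^{2}≡10, 6^{4}≡9, 6^{8}≡3. Then 6^{9} = 6^{8+1} ≡ 3 × 6 ≡ 5 (mod 13)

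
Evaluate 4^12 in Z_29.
By repeated squaring (mod 29): 4^{1}≡4, 4^{2}≡16, 4^{4}≡24, 4^{8}≡25. Then 4^{12} = 4^{8+4} ≡ 25 × 24 ≡ 20 (mod 29)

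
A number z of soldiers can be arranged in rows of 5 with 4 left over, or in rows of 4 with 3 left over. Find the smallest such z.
M = 5 × 4 = 20. M₁ = 4, y₁ ≡ 4 (mod 5). M₂ = 5, y₂ ≡ 1 (mod 4). z = 4×4×4 + 3×5×1 ≡ 19 (mod 20)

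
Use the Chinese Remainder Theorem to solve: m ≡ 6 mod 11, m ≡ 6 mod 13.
M = 11 × 13 = 143. M₁ = 13, y₁ ≡ 6 mod 11. M₂ = 11, y₂ ≡ 6 mod 13. m = 6×13×6 + 6×11×6 ≡ 6 mod 143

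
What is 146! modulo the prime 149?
(148)! = (146)! × (147) × (148) ≡ -1 (mod 149). So (146)! ≡ -1 × [(148)(147)]^(-1) ≡ 74 (mod 149)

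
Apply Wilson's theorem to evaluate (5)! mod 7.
(6)! = (5)! × (6) ≡ -1 mod 7. So (5)! ≡ -1 × (6)^(-1) ≡ (-1)×(-1) = 1 mod 7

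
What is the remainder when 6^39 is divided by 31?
Using Fermat: 6^{30} ≡ 1 (mod 31). 39 ≡ 9 (mod 30). So 6^{39} ≡ 6^{9} ≡ 30 (mod 31)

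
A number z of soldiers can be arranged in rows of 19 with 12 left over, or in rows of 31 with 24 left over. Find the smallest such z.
M = 19 × 31 = 589. M₁ = 31, y₁ ≡ 8 mod 19. M₂ = 19, y₂ ≡ 18 mod 31. z = 12×31×8 + 24×19×18 ≡ 582 mod 589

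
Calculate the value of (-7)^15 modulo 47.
By repeated squaring mod 47: (-7)^{1}≡40, (-7)^{2}≡2, (-7)^{4}≡4, (-7)^{8}≡16. Then (-7)^{15} = (-7)^{8+4+2+1} ≡ 16 × 4 × 2 × 40 ≡ 44 mod 47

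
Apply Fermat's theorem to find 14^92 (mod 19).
By Fermat: 14^{18} ≡ 1 (mod 19). 92 = 5×18 + 2. So 14^{92} ≡ 14^{2} ≡ 6 (mod 19)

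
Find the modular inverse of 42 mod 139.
Since 139 is prime, by Fermat 42^(-1) ≡ 42^{137} ≡ 96 (mod 139). Verify: 42 × 96 = 4032 ≡ 1 (mod 139)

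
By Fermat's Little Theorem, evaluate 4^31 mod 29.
By Fermat: 4^{28} ≡ 1 mod 29. So 4^{31} = 4^{28} · 4^{3} ≡ 4^{3} ≡ 6 mod 29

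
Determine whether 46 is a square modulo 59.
By Euler's criterion: 46^{29} ≡ 1 (mod 59). Since this equals 1, 46 is a QR.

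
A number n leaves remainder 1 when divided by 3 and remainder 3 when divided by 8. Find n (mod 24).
M = 3 × 8 = 24. M₁ = 8, y₁ ≡ 2 (mod 3). M₂ = 3, y₂ ≡ 3 (mod 8). n = 1×8×2 + 3×3×3 ≡ 19 (mod 24)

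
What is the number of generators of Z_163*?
Number of primitive roots mod 163 = φ(p-1) = φ(162) = 54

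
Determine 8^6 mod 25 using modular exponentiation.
By repeated squaring mod 25: 8^{1}≡8, 8^{2}≡14, 8^{4}≡21. Then 8^{6} = 8^{4+2} ≡ 21 × 14 ≡ 19 mod 25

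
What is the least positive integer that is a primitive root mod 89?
g = 3. For each prime q|88: 3^{44}≡88, 3^{8}≡64, none ≡ 1, so ord_89(3) = 88 and 3 is a primitive root.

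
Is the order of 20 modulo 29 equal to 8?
Powers of 20 mod 29: 20^1≡20, 20^2≡23, 20^3≡25, 20^4≡7, 20^5≡24, 20^6≡16, 20^7≡1. Already 20^7≡1, so the order is 7 < 8. No, the actual order is 7.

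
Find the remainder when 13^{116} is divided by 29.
By Fermat: 13^{28} ≡ 1 (mod 29). 116 = 4×28 + 4. So 13^{116} ≡ 13^{4} ≡ 25 (mod 29)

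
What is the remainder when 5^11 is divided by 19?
By repeated squaring mod 19: 5^{1}≡5, 5^{2}≡6, 5^{4}≡17, 5^{8}≡4. Then 5^{11} = 5^{8+2+1} ≡ 4 × 6 × 5 ≡ 6 mod 19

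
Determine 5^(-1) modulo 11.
Since 11 is prime, by Fermat 5^(-1) ≡ 5^{9} ≡ 9 (mod 11). Verify: 5 × 9 = 45 ≡ 1 (mod 11)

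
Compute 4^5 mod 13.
By repeated squaring mod 13: 4^{1}≡4, 4^{2}≡3, 4^{4}≡9. Then 4^{5} = 4^{4+1} ≡ 9 × 4 ≡ 10 mod 13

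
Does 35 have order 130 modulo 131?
35^{65} ≡ 1 mod 131 and 65 < 130, so ord_131(35) = 65 ≠ 130 and 35 is not a primitive root.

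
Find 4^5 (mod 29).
By repeated squaring (mod 29): 4^{1}≡4, 4^{2}≡16, 4^{4}≡24. Then 4^{5} = 4^{4+1} ≡ 24 × 4 ≡ 9 (mod 29)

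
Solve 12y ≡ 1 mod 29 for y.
Since 29 is prime, by Fermat 12^(-1) ≡ 12^{27} ≡ 17 mod 29. Verify: 12 × 17 = 204 ≡ 1 mod 29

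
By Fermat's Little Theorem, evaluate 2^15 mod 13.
By Fermat: 2^{12} ≡ 1 mod 13. So 2^{15} = 2^{12} · 2^{3} ≡ 2^{3} ≡ 8 mod 13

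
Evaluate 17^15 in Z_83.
By repeated squaring (mod 83): 17^{1}≡17, 17^{2}≡40, 17^{4}≡23, 17^{8}≡31. Then 17^{15} = 17^{8+4+2+1} ≡ 31 × 23 × 40 × 17 ≡ 37 (mod 83)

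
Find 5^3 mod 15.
5^{3} = 125 ≡ 5 mod 15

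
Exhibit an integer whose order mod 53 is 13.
10 has order 13 mod 53 since 10^{13} ≡ 1 mod 53 and no smaller power works.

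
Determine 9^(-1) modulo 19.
Since 19 is prime, by Fermat 9^(-1) ≡ 9^{17} ≡ 17 mod 19. Verify: 9 × 17 = 153 ≡ 1 mod 19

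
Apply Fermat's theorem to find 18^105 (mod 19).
By Fermat: 18^{18} ≡ 1 (mod 19). 105 = 5×18 + 15. So 18^{105} ≡ 18^{15} ≡ 18 (mod 19)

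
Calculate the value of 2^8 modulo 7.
Using Fermat: 2^{6} ≡ 1 mod 7. 8 ≡ 2 mod 6. So 2^{8} ≡ 2^{2} ≡ 4 mod 7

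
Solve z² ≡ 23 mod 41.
The square roots of 23 mod 41 are 33 and 8. Verify: 33² = 1089 ≡ 23 mod 41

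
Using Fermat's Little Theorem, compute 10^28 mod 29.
By Fermat's Little Theorem, 10^{28} ≡ 1 mod 29 since 29 is prime and gcd(10, 29) = 1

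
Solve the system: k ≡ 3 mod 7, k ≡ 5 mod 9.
M = 7 × 9 = 63. M₁ = 9, y₁ ≡ 4 mod 7. M₂ = 7, y₂ ≡ 4 mod 9. k = 3×9×4 + 5×7×4 ≡ 59 mod 63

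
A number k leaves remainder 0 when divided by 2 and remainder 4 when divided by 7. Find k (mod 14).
M = 2 × 7 = 14. M₁ = 7, y₁ ≡ 1 (mod 2). M₂ = 2, y₂ ≡ 4 (mod 7). k = 0×7×1 + 4×2×4 ≡ 4 (mod 14)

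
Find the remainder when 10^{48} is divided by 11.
By Fermat: 10^{10} ≡ 1 (mod 11). 48 = 4×10 + 8. So 10^{48} ≡ 10^{8} ≡ 1 (mod 11)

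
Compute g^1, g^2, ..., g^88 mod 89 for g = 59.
59^1, 59^2, ..., 59^{88} mod 89: [59, 10, 56, 11, 26, 21, 82, 32, 19, 53, 12, 85, 31, 49, 43, 45, 74, 5, 28, 50, 13, 55, 41, 16, 54, 71, 6, 87, 60, 69, 66, 67, 37, 47, 14, 25, 51, 72, 65, 8, 27, 80, 3, 88, 30, 79, 33, 78, 63, 68, 7, 57, 70, 36, 77, 4, 58, 40, 46, 44, 15, 84, 61, 39, 76, 34, 48, 73, 35, 18, 83, 2, 29, 20, 23, 22, 52, 42, 75, 64, 38, 17, 24, 81, 62, 9, 86, 1]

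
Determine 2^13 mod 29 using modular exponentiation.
By repeated squaring (mod 29): 2^{1}≡2, 2^{2}≡4, 2^{4}≡16, 2^{8}≡24. Then 2^{13} = 2^{8+4+1} ≡ 24 × 16 × 2 ≡ 14 (mod 29)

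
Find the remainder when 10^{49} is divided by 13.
By Fermat: 10^{12} ≡ 1 mod 13. 49 = 4×12 + 1. So 10^{49} ≡ 10^{1} ≡ 10 mod 13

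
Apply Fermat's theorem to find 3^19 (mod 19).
By Fermat: 3^{18} ≡ 1 (mod 19). So 3^{19} = 3^{18} · 3^{1} ≡ 3^{1} ≡ 3 (mod 19)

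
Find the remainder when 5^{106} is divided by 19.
By Fermat: 5^{18} ≡ 1 mod 19. 106 = 5×18 + 16. So 5^{106} ≡ 5^{16} ≡ 16 mod 19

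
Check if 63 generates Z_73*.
63^{8} ≡ 1 mod 73 and 8 < 72, so ord_73(63) = 8 ≠ 72 and 63 is not a primitive root.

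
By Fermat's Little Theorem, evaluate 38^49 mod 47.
By Fermat: 38^{46} ≡ 1 (mod 47). So 38^{49} = 38^{46} · 38^{3} ≡ 38^{3} ≡ 23 (mod 47)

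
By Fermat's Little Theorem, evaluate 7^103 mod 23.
By Fermat: 7^{22} ≡ 1 mod 23. 103 = 4×22 + 15. So 7^{103} ≡ 7^{15} ≡ 14 mod 23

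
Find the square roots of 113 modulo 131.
The square roots of 113 mod 131 are 84 and 47. Verify: 84² = 7056 ≡ 113 (mod 131)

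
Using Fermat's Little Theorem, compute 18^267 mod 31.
By Fermat: 18^{30} ≡ 1 (mod 31). 267 ≡ 27 (mod 30). So 18^{267} ≡ 18^{27} ≡ 8 (mod 31)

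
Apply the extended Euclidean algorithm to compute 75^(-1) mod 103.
Extended GCD: 75(11) + 103(-8) = 1. So 75^(-1) ≡ 11 mod 103. Verify: 75 × 11 = 825 ≡ 1 mod 103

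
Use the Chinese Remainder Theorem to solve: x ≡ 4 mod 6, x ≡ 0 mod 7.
M = 6 × 7 = 42. M₁ = 7, y₁ ≡ 1 mod 6. M₂ = 6, y₂ ≡ 6 mod 7. x = 4×7×1 + 0×6×6 ≡ 28 mod 42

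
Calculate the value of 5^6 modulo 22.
By repeated squaring mod 22: 5^{1}≡5, 5^{2}≡3, 5^{4}≡9. Then 5^{6} = 5^{4+2} ≡ 9 × 3 ≡ 5 mod 22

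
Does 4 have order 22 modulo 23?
4^{11} ≡ 1 (mod 23) and 11 < 22, so ord_23(4) = 11 ≠ 22 and 4 is not a primitive root.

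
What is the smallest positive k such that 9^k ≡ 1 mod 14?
Powers of 9 mod 14: 9^1≡9, 9^2≡11, 9^3≡1. Order = 3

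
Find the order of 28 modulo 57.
Powers of 28 mod 57: 28^1≡28, 28^2≡43, 28^3≡7, 28^4≡25, 28^5≡16, 28^6≡49, 28^7≡4, 28^8≡55, 28^9≡1. So the order of 28 is 9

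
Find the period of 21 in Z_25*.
Powers of 21 mod 25: 21^1≡21, 21^2≡16, 21^3≡11, 21^4≡6, 21^5≡1. ord_25(21) = 5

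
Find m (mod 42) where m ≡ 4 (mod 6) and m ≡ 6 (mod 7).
M = 6 × 7 = 42. M₁ = 7, y₁ ≡ 1 (mod 6). M₂ = 6, y₂ ≡ 6 (mod 7). m = 4×7×1 + 6×6×6 ≡ 34 (mod 42)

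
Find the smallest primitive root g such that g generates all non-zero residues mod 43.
g = 3. For each prime q|42: 3^{21}≡42, 3^{14}≡36, 3^{6}≡41, none ≡ 1, so ord_43(3) = 42 and 3 is a primitive root.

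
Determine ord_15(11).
Powers of 11 mod 15: 11^1≡11, 11^2≡1. ord_15(11) = 2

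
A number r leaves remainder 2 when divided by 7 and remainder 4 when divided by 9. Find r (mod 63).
M = 7 × 9 = 63. M₁ = 9, y₁ ≡ 4 (mod 7). M₂ = 7, y₂ ≡ 4 (mod 9). r = 2×9×4 + 4×7×4 ≡ 58 (mod 63)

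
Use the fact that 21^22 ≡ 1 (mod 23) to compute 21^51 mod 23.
By Fermat: 21^{22} ≡ 1 (mod 23). 51 = 2×22 + 7. So 21^{51} ≡ 21^{7} ≡ 10 (mod 23)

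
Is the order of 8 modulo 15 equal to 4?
Powers of 8 mod 15: 8^1≡8, 8^2≡4, 8^3≡2, 8^4≡1. First k with 8^k≡1 is k=4. Yes, ord_15(8) = 4.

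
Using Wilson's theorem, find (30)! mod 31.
By Wilson's theorem, (30)! ≡ -1 ≡ 30 mod 31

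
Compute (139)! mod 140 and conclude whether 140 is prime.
(139)! mod 140 = 0. Since 0 ≢ -1 (mod 140), 140 is not prime.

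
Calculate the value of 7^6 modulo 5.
Using Fermat: 7^{4} ≡ 1 (mod 5). 6 ≡ 2 (mod 4). So 7^{6} ≡ 7^{2} ≡ 4 (mod 5)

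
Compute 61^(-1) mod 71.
Since 71 is prime, by Fermat 61^(-1) ≡ 61^{69} ≡ 7 mod 71. Verify: 61 × 7 = 427 ≡ 1 mod 71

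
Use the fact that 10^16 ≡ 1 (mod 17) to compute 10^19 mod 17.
By Fermat: 10^{16} ≡ 1 (mod 17). So 10^{19} = 10^{16} · 10^{3} ≡ 10^{3} ≡ 14 (mod 17)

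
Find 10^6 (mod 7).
Using Fermat: 10^{6} ≡ 1 (mod 7). 6 ≡ 0 (mod 6). So 10^{6} ≡ 10^{0} ≡ 1 (mod 7)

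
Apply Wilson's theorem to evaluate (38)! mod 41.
(40)! = (38)! × (39) × (40) ≡ -1 mod 41. So (38)! ≡ -1 × [(40)(39)]^(-1) ≡ 20 mod 41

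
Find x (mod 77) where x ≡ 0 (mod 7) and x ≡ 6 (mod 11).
M = 7 × 11 = 77. M₁ = 11, y₁ ≡ 2 (mod 7). M₂ = 7, y₂ ≡ 8 (mod 11). x = 0×11×2 + 6×7×8 ≡ 28 (mod 77)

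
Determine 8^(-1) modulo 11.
Since 11 is prime, by Fermat 8^(-1) ≡ 8^{9} ≡ 7 (mod 11). Verify: 8 × 7 = 56 ≡ 1 (mod 11)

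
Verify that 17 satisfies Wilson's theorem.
(16)! mod 17 = 16. Since this equals -1 (mod 17), Wilson confirms 17 is prime.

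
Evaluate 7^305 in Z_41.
Using Fermat: 7^{40} ≡ 1 (mod 41). 305 ≡ 25 (mod 40). So 7^{305} ≡ 7^{25} ≡ 3 (mod 41)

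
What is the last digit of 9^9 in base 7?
Using Fermat: 9^{6} ≡ 1 mod 7. 9 ≡ 3 mod 6. So 9^{9} ≡ 9^{3} ≡ 1 mod 7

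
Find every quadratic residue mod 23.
QRs mod 23: {1, 2, 3, 4, 6, 8, 9, 12, 13, 16, 18}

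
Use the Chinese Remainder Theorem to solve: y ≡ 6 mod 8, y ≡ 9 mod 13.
M = 8 × 13 = 104. M₁ = 13, y₁ ≡ 5 mod 8. M₂ = 8, y₂ ≡ 5 mod 13. y = 6×13×5 + 9×8×5 ≡ 22 mod 104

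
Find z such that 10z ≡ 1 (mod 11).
Since 11 is prime, by Fermat 10^(-1) ≡ 10^{9} ≡ 10 (mod 11). Verify: 10 × 10 = 100 ≡ 1 (mod 11)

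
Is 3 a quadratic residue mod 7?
By Euler's criterion: 3^{3} ≡ 6 mod 7. Since this equals -1 (≡ 6), 3 is not a QR.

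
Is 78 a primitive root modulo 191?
78^{95} ≡ 1 (mod 191) and 95 < 190, so ord_191(78) = 95 ≠ 190 and 78 is not a primitive root.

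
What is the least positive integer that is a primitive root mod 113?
g = 3. For each prime q|112: 3^{56}≡112, 3^{16}≡49, none ≡ 1, so ord_113(3) = 112 and 3 is a primitive root.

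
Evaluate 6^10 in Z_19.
By repeated squaring (mod 19): 6^{1}≡6, 6^{2}≡17, 6^{4}≡4, 6^{8}≡16. Then 6^{10} = 6^{8+2} ≡ 16 × 17 ≡ 6 (mod 19)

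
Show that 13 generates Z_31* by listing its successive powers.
13^1, 13^2, ..., 13^{30} mod 31: [13, 14, 27, 10, 6, 16, 22, 7, 29, 5, 3, 8, 11, 19, 30, 18, 17, 4, 21, 25, 15, 9, 24, 2, 26, 28, 23, 20, 12, 1]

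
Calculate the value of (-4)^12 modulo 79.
By repeated squaring mod 79: (-4)^{1}≡75, (-4)^{2}≡16, (-4)^{4}≡19, (-4)^{8}≡45. Then (-4)^{12} = (-4)^{8+4} ≡ 45 × 19 ≡ 65 mod 79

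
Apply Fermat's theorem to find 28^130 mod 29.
By Fermat: 28^{28} ≡ 1 mod 29. 130 = 4×28 + 18. So 28^{130} ≡ 28^{18} ≡ 1 mod 29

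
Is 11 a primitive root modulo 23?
ord_23(11) divides 22. For each prime q|22: 11^{11}≡22, 11^{2}≡6, none ≡ 1. So 11 has order 22 and is a primitive root mod 23.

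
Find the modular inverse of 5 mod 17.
Since 17 is prime, by Fermat 5^(-1) ≡ 5^{15} ≡ 7 (mod 17). Verify: 5 × 7 = 35 ≡ 1 (mod 17)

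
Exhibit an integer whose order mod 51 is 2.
16 has order 2 mod 51 since 16^{2} ≡ 1 (mod 51) and no smaller power works.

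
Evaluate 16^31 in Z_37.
By repeated squaring mod 37: 16^{1}≡16, 16^{2}≡34, 16^{4}≡9, 16^{8}≡7, 16^{16}≡12. Then 16^{31} = 16^{16+8+4+2+1} ≡ 12 × 7 × 9 × 34 × 16 ≡ 9 mod 37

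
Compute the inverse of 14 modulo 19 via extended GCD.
Extended GCD: 14(-4) + 19(3) = 1. So 14^(-1) ≡ -4 ≡ 15 mod 19. Verify: 14 × 15 = 210 ≡ 1 mod 19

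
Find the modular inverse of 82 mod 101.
Since 101 is prime, by Fermat 82^(-1) ≡ 82^{99} ≡ 85 (mod 101). Verify: 82 × 85 = 6970 ≡ 1 (mod 101)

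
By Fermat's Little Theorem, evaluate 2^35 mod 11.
By Fermat: 2^{10} ≡ 1 (mod 11). 35 = 3×10 + 5. So 2^{35} ≡ 2^{5} ≡ 10 (mod 11)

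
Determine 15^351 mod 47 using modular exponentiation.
Using Fermat: 15^{46} ≡ 1 (mod 47). 351 ≡ 29 (mod 46). So 15^{351} ≡ 15^{29} ≡ 13 (mod 47)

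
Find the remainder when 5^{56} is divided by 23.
By Fermat: 5^{22} ≡ 1 (mod 23). 56 = 2×22 + 12. So 5^{56} ≡ 5^{12} ≡ 18 (mod 23)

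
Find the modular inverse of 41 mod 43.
Since 43 is prime, by Fermat 41^(-1) ≡ 41^{41} ≡ 21 (mod 43). Verify: 41 × 21 = 861 ≡ 1 (mod 43)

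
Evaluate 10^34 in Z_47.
By repeated squaring (mod 47): 10^{1}≡10, 10^{2}≡6, 10^{4}≡36, 10^{8}≡27, 10^{16}≡24, 10^{32}≡12. Then 10^{34} = 10^{32+2} ≡ 12 × 6 ≡ 25 (mod 47)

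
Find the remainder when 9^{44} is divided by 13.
By Fermat: 9^{12} ≡ 1 (mod 13). 44 = 3×12 + 8. So 9^{44} ≡ 9^{8} ≡ 3 (mod 13)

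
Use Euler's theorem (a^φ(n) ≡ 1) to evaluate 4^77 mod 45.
By Euler: 4^{24} ≡ 1 (mod 45) since gcd(4, 45) = 1. 77 = 3×24 + 5. So 4^{77} ≡ 4^{5} ≡ 34 (mod 45)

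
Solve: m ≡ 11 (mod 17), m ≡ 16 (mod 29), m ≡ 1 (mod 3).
M = 17 × 29 × 3 = 1479. M₁ = 87, y₁ ≡ 9 (mod 17). M₂ = 51, y₂ ≡ 4 (mod 29). M₃ = 493, y₃ ≡ 1 (mod 3). m = 11×87×9 + 16×51×4 + 1×493×1 ≡ 538 (mod 1479)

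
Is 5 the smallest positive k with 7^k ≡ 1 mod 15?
Powers of 7 mod 15: 7^1≡7, 7^2≡4, 7^3≡13, 7^4≡1. Already 7^4≡1, so the order is 4 < 5. No, the actual order is 4.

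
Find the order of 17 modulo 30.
Powers of 17 mod 30: 17^1≡17, 17^2≡19, 17^3≡23, 17^4≡1. ord_30(17) = 4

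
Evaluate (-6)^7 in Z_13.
By repeated squaring (mod 13): (-6)^{1}≡7, (-6)^{2}≡10, (-6)^{4}≡9. Then (-6)^{7} = (-6)^{4+2+1} ≡ 9 × 10 × 7 ≡ 6 (mod 13)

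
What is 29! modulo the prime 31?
(30)! = (29)! × (30) ≡ -1 (mod 31). So (29)! ≡ -1 × (30)^(-1) ≡ (-1)×(-1) = 1 (mod 31)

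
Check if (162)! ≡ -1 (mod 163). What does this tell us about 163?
(162)! mod 163 = 162. Since this equals -1 (mod 163), Wilson confirms 163 is prime.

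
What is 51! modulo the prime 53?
(52)! = (51)! × (52) ≡ -1 (mod 53). So (51)! ≡ -1 × (52)^(-1) ≡ (-1)×(-1) = 1 (mod 53)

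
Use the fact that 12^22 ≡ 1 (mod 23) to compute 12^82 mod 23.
By Fermat: 12^{22} ≡ 1 (mod 23). 82 = 3×22 + 16. So 12^{82} ≡ 12^{16} ≡ 18 (mod 23)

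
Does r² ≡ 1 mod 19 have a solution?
By Euler's criterion: 1^{9} ≡ 1 mod 19. Since this equals 1, 1 is a QR.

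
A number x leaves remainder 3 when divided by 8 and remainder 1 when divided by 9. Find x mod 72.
M = 8 × 9 = 72. M₁ = 9, y₁ ≡ 1 mod 8. M₂ = 8, y₂ ≡ 8 mod 9. x = 3×9×1 + 1×8×8 ≡ 19 mod 72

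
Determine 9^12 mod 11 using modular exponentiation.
Using Fermat: 9^{10} ≡ 1 mod 11. 12 ≡ 2 mod 10. So 9^{12} ≡ 9^{2} ≡ 4 mod 11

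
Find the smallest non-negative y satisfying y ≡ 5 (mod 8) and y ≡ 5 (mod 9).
M = 8 × 9 = 72. M₁ = 9, y₁ ≡ 1 (mod 8). M₂ = 8, y₂ ≡ 8 (mod 9). y = 5×9×1 + 5×8×8 ≡ 5 (mod 72)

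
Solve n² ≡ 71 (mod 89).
The square roots of 71 mod 89 are 31 and 58. Verify: 31² = 961 ≡ 71 (mod 89)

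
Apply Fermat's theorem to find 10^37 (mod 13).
By Fermat: 10^{12} ≡ 1 (mod 13). 37 = 3×12 + 1. So 10^{37} ≡ 10^{1} ≡ 10 (mod 13)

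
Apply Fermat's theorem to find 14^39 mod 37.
By Fermat: 14^{36} ≡ 1 mod 37. So 14^{39} = 14^{36} · 14^{3} ≡ 14^{3} ≡ 6 mod 37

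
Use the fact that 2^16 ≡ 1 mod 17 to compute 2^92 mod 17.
By Fermat: 2^{16} ≡ 1 mod 17. 92 = 5×16 + 12. So 2^{92} ≡ 2^{12} ≡ 16 mod 17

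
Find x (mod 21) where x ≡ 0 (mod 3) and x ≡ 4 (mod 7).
M = 3 × 7 = 21. M₁ = 7, y₁ ≡ 1 (mod 3). M₂ = 3, y₂ ≡ 5 (mod 7). x = 0×7×1 + 4×3×5 ≡ 18 (mod 21)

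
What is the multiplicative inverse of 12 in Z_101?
Since 101 is prime, by Fermat 12^(-1) ≡ 12^{99} ≡ 59 (mod 101). Verify: 12 × 59 = 708 ≡ 1 (mod 101)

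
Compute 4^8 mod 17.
By repeated squaring (mod 17): 4^{1}≡4, 4^{2}≡16, 4^{4}≡1, 4^{8}≡1. So 4^{8} ≡ 1 (mod 17)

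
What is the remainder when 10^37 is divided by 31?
Using Fermat: 10^{30} ≡ 1 mod 31. 37 ≡ 7 mod 30. So 10^{37} ≡ 10^{7} ≡ 20 mod 31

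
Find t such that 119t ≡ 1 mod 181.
Since 181 is prime, by Fermat 119^(-1) ≡ 119^{179} ≡ 108 mod 181. Verify: 119 × 108 = 12852 ≡ 1 mod 181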